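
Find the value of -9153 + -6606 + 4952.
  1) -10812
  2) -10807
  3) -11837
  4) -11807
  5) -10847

First: -9153 + -6606 = -15759
Then: -15759 + 4952 = -10807
2) -10807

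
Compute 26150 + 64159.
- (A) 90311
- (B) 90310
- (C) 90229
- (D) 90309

26150 + 64159 = 90309
D) 90309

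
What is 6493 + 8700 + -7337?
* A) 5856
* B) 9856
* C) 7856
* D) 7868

First: 6493 + 8700 = 15193
Then: 15193 + -7337 = 7856
C) 7856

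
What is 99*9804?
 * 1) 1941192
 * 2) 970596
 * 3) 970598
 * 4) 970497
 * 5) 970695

99 * 9804 = 970596
2) 970596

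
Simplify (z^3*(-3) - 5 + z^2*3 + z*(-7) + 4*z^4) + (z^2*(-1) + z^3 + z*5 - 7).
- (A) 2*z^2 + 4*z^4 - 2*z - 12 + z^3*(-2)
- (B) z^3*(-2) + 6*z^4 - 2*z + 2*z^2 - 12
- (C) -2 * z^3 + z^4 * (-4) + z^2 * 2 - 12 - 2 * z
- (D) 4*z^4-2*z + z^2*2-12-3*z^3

Adding the polynomials and combining like terms:
(z^3*(-3) - 5 + z^2*3 + z*(-7) + 4*z^4) + (z^2*(-1) + z^3 + z*5 - 7)
= 2*z^2 + 4*z^4 - 2*z - 12 + z^3*(-2)
A) 2*z^2 + 4*z^4 - 2*z - 12 + z^3*(-2)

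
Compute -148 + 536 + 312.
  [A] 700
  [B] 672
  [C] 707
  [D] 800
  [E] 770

First: -148 + 536 = 388
Then: 388 + 312 = 700
A) 700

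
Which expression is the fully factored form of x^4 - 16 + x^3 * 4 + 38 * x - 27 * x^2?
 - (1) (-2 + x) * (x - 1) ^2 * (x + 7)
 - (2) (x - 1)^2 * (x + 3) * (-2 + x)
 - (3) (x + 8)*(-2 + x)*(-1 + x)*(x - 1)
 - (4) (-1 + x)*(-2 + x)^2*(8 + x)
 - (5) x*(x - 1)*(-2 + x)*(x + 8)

We need to factor x^4 - 16 + x^3 * 4 + 38 * x - 27 * x^2.
The factored form is (x + 8)*(-2 + x)*(-1 + x)*(x - 1).
3) (x + 8)*(-2 + x)*(-1 + x)*(x - 1)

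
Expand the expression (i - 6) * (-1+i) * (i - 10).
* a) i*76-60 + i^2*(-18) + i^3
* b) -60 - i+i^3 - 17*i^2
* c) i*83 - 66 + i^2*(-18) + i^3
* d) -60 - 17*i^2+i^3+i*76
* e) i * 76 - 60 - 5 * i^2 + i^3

Expanding (i - 6) * (-1+i) * (i - 10):
= -60 - 17*i^2+i^3+i*76
d) -60 - 17*i^2+i^3+i*76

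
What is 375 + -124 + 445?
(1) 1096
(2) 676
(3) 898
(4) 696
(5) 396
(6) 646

First: 375 + -124 = 251
Then: 251 + 445 = 696
4) 696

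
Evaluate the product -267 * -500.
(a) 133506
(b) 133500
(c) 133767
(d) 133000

-267 * -500 = 133500
b) 133500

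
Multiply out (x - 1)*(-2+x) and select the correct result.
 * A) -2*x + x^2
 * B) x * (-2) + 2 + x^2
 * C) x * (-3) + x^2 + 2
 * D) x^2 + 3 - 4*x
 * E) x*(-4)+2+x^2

Expanding (x - 1)*(-2+x):
= x * (-3) + x^2 + 2
C) x * (-3) + x^2 + 2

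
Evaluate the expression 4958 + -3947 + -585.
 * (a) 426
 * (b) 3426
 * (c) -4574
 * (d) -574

First: 4958 + -3947 = 1011
Then: 1011 + -585 = 426
a) 426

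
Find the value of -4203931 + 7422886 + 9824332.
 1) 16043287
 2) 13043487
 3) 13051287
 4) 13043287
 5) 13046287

First: -4203931 + 7422886 = 3218955
Then: 3218955 + 9824332 = 13043287
4) 13043287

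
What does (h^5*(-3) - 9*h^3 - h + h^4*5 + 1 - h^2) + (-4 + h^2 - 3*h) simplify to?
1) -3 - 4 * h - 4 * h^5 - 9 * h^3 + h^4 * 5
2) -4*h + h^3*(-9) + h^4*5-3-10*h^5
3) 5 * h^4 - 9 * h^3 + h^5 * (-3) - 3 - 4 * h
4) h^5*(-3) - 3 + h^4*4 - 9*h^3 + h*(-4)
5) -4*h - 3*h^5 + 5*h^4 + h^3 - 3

Adding the polynomials and combining like terms:
(h^5*(-3) - 9*h^3 - h + h^4*5 + 1 - h^2) + (-4 + h^2 - 3*h)
= 5 * h^4 - 9 * h^3 + h^5 * (-3) - 3 - 4 * h
3) 5 * h^4 - 9 * h^3 + h^5 * (-3) - 3 - 4 * h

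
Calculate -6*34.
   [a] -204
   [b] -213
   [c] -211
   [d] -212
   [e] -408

-6 * 34 = -204
a) -204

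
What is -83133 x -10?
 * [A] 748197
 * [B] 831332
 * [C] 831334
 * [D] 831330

-83133 * -10 = 831330
D) 831330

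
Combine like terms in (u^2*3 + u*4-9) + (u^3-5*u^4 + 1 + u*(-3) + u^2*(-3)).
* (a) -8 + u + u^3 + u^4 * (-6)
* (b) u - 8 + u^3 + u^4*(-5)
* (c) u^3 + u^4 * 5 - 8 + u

Adding the polynomials and combining like terms:
(u^2*3 + u*4 - 9) + (u^3 - 5*u^4 + 1 + u*(-3) + u^2*(-3))
= u - 8 + u^3 + u^4*(-5)
b) u - 8 + u^3 + u^4*(-5)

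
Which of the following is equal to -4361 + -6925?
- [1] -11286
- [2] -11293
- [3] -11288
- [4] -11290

-4361 + -6925 = -11286
1) -11286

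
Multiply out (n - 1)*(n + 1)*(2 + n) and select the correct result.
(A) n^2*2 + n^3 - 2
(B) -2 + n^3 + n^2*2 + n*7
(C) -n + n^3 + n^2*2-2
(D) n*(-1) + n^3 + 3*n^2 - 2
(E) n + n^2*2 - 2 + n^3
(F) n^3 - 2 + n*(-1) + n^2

Expanding (n - 1)*(n + 1)*(2 + n):
= -n + n^3 + n^2*2-2
C) -n + n^3 + n^2*2-2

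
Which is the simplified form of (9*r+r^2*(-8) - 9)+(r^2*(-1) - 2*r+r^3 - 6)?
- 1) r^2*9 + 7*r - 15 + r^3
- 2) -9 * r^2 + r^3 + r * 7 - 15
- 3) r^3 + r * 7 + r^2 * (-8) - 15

Adding the polynomials and combining like terms:
(9*r + r^2*(-8) - 9) + (r^2*(-1) - 2*r + r^3 - 6)
= -9 * r^2 + r^3 + r * 7 - 15
2) -9 * r^2 + r^3 + r * 7 - 15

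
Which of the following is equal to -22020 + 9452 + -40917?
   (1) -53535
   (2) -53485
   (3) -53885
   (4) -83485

First: -22020 + 9452 = -12568
Then: -12568 + -40917 = -53485
2) -53485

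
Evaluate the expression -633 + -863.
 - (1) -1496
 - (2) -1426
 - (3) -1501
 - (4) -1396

-633 + -863 = -1496
1) -1496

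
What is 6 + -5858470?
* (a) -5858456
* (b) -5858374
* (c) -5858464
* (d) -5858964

6 + -5858470 = -5858464
c) -5858464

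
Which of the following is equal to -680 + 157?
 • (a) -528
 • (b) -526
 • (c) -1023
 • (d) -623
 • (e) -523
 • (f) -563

-680 + 157 = -523
e) -523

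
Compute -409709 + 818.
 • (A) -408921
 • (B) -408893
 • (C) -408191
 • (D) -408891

-409709 + 818 = -408891
D) -408891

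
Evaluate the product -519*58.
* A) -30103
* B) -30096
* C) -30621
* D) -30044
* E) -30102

-519 * 58 = -30102
E) -30102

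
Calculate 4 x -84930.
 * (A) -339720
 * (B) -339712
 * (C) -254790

4 * -84930 = -339720
A) -339720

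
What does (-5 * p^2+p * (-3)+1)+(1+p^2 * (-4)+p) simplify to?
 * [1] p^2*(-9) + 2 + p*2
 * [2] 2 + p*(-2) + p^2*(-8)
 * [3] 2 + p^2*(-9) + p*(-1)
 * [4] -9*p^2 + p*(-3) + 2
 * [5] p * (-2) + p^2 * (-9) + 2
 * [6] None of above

Adding the polynomials and combining like terms:
(-5*p^2 + p*(-3) + 1) + (1 + p^2*(-4) + p)
= p * (-2) + p^2 * (-9) + 2
5) p * (-2) + p^2 * (-9) + 2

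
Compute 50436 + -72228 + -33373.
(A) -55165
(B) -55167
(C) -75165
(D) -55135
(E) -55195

First: 50436 + -72228 = -21792
Then: -21792 + -33373 = -55165
A) -55165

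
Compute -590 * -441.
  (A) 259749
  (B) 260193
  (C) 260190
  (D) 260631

-590 * -441 = 260190
C) 260190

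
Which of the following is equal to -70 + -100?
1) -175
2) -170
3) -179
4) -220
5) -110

-70 + -100 = -170
2) -170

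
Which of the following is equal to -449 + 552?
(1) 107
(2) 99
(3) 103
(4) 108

-449 + 552 = 103
3) 103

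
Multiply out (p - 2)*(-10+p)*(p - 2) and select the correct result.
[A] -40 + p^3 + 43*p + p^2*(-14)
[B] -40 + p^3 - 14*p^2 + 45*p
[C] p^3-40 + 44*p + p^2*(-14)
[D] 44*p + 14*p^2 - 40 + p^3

Expanding (p - 2)*(-10+p)*(p - 2):
= p^3-40 + 44*p + p^2*(-14)
C) p^3-40 + 44*p + p^2*(-14)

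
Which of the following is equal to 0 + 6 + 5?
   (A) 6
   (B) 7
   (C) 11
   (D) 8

First: 0 + 6 = 6
Then: 6 + 5 = 11
C) 11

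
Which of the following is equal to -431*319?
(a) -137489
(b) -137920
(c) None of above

-431 * 319 = -137489
a) -137489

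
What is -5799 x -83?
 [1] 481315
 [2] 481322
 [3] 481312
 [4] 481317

-5799 * -83 = 481317
4) 481317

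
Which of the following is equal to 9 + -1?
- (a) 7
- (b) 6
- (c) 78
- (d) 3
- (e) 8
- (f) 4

9 + -1 = 8
e) 8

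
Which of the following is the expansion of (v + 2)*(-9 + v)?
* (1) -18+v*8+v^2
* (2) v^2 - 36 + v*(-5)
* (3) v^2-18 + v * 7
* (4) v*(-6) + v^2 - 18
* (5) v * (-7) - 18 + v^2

Expanding (v + 2)*(-9 + v):
= v * (-7) - 18 + v^2
5) v * (-7) - 18 + v^2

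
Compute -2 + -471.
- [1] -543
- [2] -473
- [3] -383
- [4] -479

-2 + -471 = -473
2) -473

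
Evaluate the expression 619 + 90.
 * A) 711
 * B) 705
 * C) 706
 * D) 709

619 + 90 = 709
D) 709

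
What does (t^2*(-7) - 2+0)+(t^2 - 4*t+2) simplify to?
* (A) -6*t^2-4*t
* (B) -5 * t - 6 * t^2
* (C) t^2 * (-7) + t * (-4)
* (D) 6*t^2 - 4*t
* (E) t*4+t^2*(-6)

Adding the polynomials and combining like terms:
(t^2*(-7) - 2 + 0) + (t^2 - 4*t + 2)
= -6*t^2-4*t
A) -6*t^2-4*t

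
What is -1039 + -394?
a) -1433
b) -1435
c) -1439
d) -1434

-1039 + -394 = -1433
a) -1433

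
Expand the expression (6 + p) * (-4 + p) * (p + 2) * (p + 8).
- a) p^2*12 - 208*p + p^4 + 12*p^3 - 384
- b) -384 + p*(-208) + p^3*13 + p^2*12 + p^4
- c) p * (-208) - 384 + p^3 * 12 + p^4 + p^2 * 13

Expanding (6 + p) * (-4 + p) * (p + 2) * (p + 8):
= p^2*12 - 208*p + p^4 + 12*p^3 - 384
a) p^2*12 - 208*p + p^4 + 12*p^3 - 384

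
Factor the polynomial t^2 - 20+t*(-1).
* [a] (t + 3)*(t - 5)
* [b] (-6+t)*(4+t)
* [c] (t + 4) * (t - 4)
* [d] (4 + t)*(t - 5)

We need to factor t^2 - 20+t*(-1).
The factored form is (4 + t)*(t - 5).
d) (4 + t)*(t - 5)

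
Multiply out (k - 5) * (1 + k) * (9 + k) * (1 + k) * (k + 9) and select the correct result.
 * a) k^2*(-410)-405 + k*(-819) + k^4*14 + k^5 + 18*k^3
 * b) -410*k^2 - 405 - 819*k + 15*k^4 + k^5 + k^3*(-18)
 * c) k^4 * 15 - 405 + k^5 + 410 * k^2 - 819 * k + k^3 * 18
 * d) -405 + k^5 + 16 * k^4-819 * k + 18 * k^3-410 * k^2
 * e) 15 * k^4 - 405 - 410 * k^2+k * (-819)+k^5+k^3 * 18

Expanding (k - 5) * (1 + k) * (9 + k) * (1 + k) * (k + 9):
= 15 * k^4 - 405 - 410 * k^2+k * (-819)+k^5+k^3 * 18
e) 15 * k^4 - 405 - 410 * k^2+k * (-819)+k^5+k^3 * 18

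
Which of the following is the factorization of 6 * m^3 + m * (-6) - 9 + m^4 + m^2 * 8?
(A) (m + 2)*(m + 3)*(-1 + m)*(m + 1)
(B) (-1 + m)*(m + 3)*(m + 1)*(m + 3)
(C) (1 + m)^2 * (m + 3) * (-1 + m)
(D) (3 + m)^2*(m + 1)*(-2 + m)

We need to factor 6 * m^3 + m * (-6) - 9 + m^4 + m^2 * 8.
The factored form is (-1 + m)*(m + 3)*(m + 1)*(m + 3).
B) (-1 + m)*(m + 3)*(m + 1)*(m + 3)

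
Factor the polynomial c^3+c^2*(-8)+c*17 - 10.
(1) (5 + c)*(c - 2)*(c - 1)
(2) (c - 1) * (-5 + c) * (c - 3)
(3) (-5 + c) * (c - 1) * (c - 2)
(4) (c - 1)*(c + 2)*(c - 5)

We need to factor c^3+c^2*(-8)+c*17 - 10.
The factored form is (-5 + c) * (c - 1) * (c - 2).
3) (-5 + c) * (c - 1) * (c - 2)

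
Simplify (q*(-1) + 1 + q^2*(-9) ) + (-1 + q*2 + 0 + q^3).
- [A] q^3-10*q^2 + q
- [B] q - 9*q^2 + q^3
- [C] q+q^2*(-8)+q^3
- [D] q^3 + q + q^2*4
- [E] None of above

Adding the polynomials and combining like terms:
(q*(-1) + 1 + q^2*(-9)) + (-1 + q*2 + 0 + q^3)
= q - 9*q^2 + q^3
B) q - 9*q^2 + q^3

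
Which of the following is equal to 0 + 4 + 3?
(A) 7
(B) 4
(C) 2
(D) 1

First: 0 + 4 = 4
Then: 4 + 3 = 7
A) 7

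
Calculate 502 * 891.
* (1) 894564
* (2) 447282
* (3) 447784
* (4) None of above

502 * 891 = 447282
2) 447282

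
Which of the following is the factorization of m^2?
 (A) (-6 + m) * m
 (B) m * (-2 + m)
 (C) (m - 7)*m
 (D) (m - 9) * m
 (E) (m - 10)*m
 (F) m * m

We need to factor m^2.
The factored form is m * m.
F) m * m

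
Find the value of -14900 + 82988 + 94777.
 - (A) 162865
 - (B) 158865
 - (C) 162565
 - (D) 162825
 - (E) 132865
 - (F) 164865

First: -14900 + 82988 = 68088
Then: 68088 + 94777 = 162865
A) 162865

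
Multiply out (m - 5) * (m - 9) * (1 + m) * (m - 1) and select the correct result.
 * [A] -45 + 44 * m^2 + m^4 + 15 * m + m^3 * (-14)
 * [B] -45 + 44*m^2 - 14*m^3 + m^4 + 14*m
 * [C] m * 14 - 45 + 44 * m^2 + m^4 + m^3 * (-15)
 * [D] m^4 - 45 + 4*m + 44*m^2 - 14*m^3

Expanding (m - 5) * (m - 9) * (1 + m) * (m - 1):
= -45 + 44*m^2 - 14*m^3 + m^4 + 14*m
B) -45 + 44*m^2 - 14*m^3 + m^4 + 14*m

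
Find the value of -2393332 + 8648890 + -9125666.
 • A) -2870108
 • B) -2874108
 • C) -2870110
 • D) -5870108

First: -2393332 + 8648890 = 6255558
Then: 6255558 + -9125666 = -2870108
A) -2870108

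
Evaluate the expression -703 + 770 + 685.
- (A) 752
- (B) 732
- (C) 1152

First: -703 + 770 = 67
Then: 67 + 685 = 752
A) 752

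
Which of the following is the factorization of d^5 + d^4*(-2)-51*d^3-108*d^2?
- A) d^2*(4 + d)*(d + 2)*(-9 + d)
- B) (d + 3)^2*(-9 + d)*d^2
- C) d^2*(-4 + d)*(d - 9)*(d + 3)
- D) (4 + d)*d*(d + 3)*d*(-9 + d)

We need to factor d^5 + d^4*(-2)-51*d^3-108*d^2.
The factored form is (4 + d)*d*(d + 3)*d*(-9 + d).
D) (4 + d)*d*(d + 3)*d*(-9 + d)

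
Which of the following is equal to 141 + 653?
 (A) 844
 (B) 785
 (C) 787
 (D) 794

141 + 653 = 794
D) 794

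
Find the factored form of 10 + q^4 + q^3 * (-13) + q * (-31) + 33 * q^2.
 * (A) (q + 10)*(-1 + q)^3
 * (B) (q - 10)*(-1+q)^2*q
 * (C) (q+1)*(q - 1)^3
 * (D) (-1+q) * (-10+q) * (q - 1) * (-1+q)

We need to factor 10 + q^4 + q^3 * (-13) + q * (-31) + 33 * q^2.
The factored form is (-1+q) * (-10+q) * (q - 1) * (-1+q).
D) (-1+q) * (-10+q) * (q - 1) * (-1+q)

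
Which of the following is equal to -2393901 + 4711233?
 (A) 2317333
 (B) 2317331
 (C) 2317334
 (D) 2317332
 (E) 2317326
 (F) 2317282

-2393901 + 4711233 = 2317332
D) 2317332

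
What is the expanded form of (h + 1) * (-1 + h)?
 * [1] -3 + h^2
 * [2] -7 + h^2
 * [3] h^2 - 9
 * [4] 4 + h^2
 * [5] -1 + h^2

Expanding (h + 1) * (-1 + h):
= -1 + h^2
5) -1 + h^2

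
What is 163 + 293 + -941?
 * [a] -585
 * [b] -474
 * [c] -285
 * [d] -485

First: 163 + 293 = 456
Then: 456 + -941 = -485
d) -485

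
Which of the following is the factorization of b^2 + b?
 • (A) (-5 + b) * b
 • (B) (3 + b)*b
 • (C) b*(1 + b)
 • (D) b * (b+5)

We need to factor b^2 + b.
The factored form is b*(1 + b).
C) b*(1 + b)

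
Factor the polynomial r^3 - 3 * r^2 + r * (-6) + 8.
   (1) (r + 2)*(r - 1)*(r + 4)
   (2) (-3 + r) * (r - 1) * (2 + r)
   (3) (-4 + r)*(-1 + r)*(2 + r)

We need to factor r^3 - 3 * r^2 + r * (-6) + 8.
The factored form is (-4 + r)*(-1 + r)*(2 + r).
3) (-4 + r)*(-1 + r)*(2 + r)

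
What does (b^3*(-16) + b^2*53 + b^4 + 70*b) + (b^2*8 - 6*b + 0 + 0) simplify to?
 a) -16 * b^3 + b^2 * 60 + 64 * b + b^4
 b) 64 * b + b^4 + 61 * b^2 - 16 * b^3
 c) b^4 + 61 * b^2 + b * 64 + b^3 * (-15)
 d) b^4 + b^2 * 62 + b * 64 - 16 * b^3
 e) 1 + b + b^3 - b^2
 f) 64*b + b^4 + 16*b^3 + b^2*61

Adding the polynomials and combining like terms:
(b^3*(-16) + b^2*53 + b^4 + 70*b) + (b^2*8 - 6*b + 0 + 0)
= 64 * b + b^4 + 61 * b^2 - 16 * b^3
b) 64 * b + b^4 + 61 * b^2 - 16 * b^3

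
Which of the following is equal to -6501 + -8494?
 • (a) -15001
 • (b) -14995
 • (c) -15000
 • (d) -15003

-6501 + -8494 = -14995
b) -14995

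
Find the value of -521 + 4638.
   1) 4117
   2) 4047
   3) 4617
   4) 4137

-521 + 4638 = 4117
1) 4117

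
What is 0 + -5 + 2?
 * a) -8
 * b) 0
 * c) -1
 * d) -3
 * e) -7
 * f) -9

First: 0 + -5 = -5
Then: -5 + 2 = -3
d) -3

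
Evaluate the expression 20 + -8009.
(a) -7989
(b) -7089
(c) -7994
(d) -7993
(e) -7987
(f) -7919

20 + -8009 = -7989
a) -7989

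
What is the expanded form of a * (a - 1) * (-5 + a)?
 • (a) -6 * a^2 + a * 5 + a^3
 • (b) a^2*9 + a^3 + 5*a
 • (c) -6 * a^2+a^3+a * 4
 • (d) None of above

Expanding a * (a - 1) * (-5 + a):
= -6 * a^2 + a * 5 + a^3
a) -6 * a^2 + a * 5 + a^3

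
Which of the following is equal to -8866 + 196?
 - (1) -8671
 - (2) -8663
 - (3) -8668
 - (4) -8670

-8866 + 196 = -8670
4) -8670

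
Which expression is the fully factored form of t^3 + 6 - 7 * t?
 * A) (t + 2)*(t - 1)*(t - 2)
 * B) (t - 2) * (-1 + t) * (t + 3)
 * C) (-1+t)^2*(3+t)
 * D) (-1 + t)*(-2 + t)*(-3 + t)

We need to factor t^3 + 6 - 7 * t.
The factored form is (t - 2) * (-1 + t) * (t + 3).
B) (t - 2) * (-1 + t) * (t + 3)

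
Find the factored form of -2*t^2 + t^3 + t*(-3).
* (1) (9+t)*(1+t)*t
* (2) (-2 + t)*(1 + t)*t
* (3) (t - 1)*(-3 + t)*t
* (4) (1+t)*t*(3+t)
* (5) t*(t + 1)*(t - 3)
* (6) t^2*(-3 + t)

We need to factor -2*t^2 + t^3 + t*(-3).
The factored form is t*(t + 1)*(t - 3).
5) t*(t + 1)*(t - 3)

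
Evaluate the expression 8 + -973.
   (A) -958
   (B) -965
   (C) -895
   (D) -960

8 + -973 = -965
B) -965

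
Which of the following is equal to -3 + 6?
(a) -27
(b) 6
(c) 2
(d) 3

-3 + 6 = 3
d) 3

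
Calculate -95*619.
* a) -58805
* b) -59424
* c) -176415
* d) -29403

-95 * 619 = -58805
a) -58805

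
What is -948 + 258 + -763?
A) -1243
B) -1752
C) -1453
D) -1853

First: -948 + 258 = -690
Then: -690 + -763 = -1453
C) -1453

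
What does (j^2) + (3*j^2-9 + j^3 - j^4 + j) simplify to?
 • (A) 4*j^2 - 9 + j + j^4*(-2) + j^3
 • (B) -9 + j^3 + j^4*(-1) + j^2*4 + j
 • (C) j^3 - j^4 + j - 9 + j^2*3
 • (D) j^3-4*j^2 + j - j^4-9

Adding the polynomials and combining like terms:
(j^2) + (3*j^2 - 9 + j^3 - j^4 + j)
= -9 + j^3 + j^4*(-1) + j^2*4 + j
B) -9 + j^3 + j^4*(-1) + j^2*4 + j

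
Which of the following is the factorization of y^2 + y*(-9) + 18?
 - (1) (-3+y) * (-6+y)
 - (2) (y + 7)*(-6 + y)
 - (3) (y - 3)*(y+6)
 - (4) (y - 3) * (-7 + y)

We need to factor y^2 + y*(-9) + 18.
The factored form is (-3+y) * (-6+y).
1) (-3+y) * (-6+y)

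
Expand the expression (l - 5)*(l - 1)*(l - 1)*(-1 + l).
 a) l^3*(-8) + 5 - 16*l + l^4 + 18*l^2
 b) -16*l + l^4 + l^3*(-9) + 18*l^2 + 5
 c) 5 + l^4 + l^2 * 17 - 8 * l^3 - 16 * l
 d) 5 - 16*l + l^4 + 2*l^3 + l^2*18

Expanding (l - 5)*(l - 1)*(l - 1)*(-1 + l):
= l^3*(-8) + 5 - 16*l + l^4 + 18*l^2
a) l^3*(-8) + 5 - 16*l + l^4 + 18*l^2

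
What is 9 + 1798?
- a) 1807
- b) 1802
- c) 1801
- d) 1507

9 + 1798 = 1807
a) 1807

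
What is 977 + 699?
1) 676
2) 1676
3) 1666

977 + 699 = 1676
2) 1676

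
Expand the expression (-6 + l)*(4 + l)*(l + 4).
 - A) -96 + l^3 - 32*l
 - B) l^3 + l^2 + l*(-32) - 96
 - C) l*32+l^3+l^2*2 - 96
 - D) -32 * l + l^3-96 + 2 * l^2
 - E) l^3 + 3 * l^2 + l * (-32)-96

Expanding (-6 + l)*(4 + l)*(l + 4):
= -32 * l + l^3-96 + 2 * l^2
D) -32 * l + l^3-96 + 2 * l^2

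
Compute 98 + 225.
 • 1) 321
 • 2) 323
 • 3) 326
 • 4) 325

98 + 225 = 323
2) 323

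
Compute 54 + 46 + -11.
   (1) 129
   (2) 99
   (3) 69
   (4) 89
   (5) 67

First: 54 + 46 = 100
Then: 100 + -11 = 89
4) 89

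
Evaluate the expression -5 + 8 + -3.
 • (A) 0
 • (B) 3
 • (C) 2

First: -5 + 8 = 3
Then: 3 + -3 = 0
A) 0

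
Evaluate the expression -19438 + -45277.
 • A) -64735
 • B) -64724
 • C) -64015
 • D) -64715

-19438 + -45277 = -64715
D) -64715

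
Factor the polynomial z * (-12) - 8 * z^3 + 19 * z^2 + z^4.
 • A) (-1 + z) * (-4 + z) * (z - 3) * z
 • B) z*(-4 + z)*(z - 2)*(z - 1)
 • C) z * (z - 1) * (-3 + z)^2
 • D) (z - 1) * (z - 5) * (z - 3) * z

We need to factor z * (-12) - 8 * z^3 + 19 * z^2 + z^4.
The factored form is (-1 + z) * (-4 + z) * (z - 3) * z.
A) (-1 + z) * (-4 + z) * (z - 3) * z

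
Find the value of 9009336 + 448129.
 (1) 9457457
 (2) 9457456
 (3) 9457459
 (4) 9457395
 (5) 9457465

9009336 + 448129 = 9457465
5) 9457465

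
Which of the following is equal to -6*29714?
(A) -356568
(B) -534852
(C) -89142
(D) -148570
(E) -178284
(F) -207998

-6 * 29714 = -178284
E) -178284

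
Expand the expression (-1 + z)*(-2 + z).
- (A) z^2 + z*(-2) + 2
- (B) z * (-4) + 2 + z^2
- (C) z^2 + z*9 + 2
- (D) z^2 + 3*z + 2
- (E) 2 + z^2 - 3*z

Expanding (-1 + z)*(-2 + z):
= 2 + z^2 - 3*z
E) 2 + z^2 - 3*z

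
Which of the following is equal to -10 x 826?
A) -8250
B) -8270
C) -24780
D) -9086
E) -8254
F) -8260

-10 * 826 = -8260
F) -8260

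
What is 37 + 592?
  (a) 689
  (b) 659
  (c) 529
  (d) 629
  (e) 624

37 + 592 = 629
d) 629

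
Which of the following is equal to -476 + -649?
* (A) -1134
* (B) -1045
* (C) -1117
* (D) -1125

-476 + -649 = -1125
D) -1125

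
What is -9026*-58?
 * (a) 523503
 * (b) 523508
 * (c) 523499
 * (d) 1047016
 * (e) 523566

-9026 * -58 = 523508
b) 523508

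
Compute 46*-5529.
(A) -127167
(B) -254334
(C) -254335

46 * -5529 = -254334
B) -254334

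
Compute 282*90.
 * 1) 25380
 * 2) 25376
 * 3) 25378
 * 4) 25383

282 * 90 = 25380
1) 25380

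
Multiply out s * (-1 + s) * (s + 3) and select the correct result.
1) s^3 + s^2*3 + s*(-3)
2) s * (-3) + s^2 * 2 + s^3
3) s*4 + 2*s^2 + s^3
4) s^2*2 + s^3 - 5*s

Expanding s * (-1 + s) * (s + 3):
= s * (-3) + s^2 * 2 + s^3
2) s * (-3) + s^2 * 2 + s^3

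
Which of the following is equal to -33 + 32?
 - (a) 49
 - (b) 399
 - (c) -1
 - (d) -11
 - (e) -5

-33 + 32 = -1
c) -1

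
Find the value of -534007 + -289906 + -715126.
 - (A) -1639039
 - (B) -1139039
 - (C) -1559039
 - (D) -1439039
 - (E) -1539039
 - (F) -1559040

First: -534007 + -289906 = -823913
Then: -823913 + -715126 = -1539039
E) -1539039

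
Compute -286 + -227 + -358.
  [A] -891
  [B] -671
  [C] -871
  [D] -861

First: -286 + -227 = -513
Then: -513 + -358 = -871
C) -871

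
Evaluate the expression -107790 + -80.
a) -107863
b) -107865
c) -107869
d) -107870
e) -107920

-107790 + -80 = -107870
d) -107870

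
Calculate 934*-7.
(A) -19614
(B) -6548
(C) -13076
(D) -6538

934 * -7 = -6538
D) -6538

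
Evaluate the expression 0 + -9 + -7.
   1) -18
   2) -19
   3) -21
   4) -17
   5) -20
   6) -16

First: 0 + -9 = -9
Then: -9 + -7 = -16
6) -16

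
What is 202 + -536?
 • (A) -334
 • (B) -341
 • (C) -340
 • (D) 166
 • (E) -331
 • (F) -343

202 + -536 = -334
A) -334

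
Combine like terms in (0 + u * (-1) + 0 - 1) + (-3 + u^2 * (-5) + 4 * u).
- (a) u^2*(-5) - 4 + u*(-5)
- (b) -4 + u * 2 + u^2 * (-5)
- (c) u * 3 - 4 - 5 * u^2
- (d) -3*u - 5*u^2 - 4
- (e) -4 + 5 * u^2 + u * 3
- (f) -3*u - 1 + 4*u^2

Adding the polynomials and combining like terms:
(0 + u*(-1) + 0 - 1) + (-3 + u^2*(-5) + 4*u)
= u * 3 - 4 - 5 * u^2
c) u * 3 - 4 - 5 * u^2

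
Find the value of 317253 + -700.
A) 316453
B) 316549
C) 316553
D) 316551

317253 + -700 = 316553
C) 316553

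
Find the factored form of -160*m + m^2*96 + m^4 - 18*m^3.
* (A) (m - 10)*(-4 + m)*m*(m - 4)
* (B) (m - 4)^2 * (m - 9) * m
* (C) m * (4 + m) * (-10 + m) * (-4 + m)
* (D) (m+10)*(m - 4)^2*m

We need to factor -160*m + m^2*96 + m^4 - 18*m^3.
The factored form is (m - 10)*(-4 + m)*m*(m - 4).
A) (m - 10)*(-4 + m)*m*(m - 4)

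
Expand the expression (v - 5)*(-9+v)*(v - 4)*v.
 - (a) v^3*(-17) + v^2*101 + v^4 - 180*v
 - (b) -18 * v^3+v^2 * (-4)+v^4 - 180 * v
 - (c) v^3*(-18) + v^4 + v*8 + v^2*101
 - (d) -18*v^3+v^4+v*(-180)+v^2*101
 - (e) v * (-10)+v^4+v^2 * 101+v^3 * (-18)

Expanding (v - 5)*(-9+v)*(v - 4)*v:
= -18*v^3+v^4+v*(-180)+v^2*101
d) -18*v^3+v^4+v*(-180)+v^2*101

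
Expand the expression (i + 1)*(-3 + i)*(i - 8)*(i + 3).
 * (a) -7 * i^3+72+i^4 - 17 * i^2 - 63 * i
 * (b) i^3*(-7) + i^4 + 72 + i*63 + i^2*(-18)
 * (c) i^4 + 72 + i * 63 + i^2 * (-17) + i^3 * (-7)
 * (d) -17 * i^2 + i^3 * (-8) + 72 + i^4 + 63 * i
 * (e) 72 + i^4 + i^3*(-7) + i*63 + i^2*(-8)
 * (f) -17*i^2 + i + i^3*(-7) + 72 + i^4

Expanding (i + 1)*(-3 + i)*(i - 8)*(i + 3):
= i^4 + 72 + i * 63 + i^2 * (-17) + i^3 * (-7)
c) i^4 + 72 + i * 63 + i^2 * (-17) + i^3 * (-7)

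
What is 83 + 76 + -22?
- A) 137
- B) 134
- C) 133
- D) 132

First: 83 + 76 = 159
Then: 159 + -22 = 137
A) 137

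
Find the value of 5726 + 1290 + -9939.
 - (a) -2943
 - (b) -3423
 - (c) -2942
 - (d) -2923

First: 5726 + 1290 = 7016
Then: 7016 + -9939 = -2923
d) -2923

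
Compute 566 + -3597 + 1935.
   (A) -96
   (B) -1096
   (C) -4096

First: 566 + -3597 = -3031
Then: -3031 + 1935 = -1096
B) -1096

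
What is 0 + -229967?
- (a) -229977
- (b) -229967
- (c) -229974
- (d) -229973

0 + -229967 = -229967
b) -229967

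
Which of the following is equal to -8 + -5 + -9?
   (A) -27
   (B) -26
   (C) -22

First: -8 + -5 = -13
Then: -13 + -9 = -22
C) -22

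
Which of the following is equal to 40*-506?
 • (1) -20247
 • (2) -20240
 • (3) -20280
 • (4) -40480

40 * -506 = -20240
2) -20240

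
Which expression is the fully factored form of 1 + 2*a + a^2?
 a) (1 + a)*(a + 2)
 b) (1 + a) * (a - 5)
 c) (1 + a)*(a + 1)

We need to factor 1 + 2*a + a^2.
The factored form is (1 + a)*(a + 1).
c) (1 + a)*(a + 1)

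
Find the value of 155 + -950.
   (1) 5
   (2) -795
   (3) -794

155 + -950 = -795
2) -795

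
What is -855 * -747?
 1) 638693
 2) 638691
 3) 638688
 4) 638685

-855 * -747 = 638685
4) 638685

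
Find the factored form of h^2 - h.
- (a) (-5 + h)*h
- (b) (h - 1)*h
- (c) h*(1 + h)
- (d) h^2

We need to factor h^2 - h.
The factored form is (h - 1)*h.
b) (h - 1)*h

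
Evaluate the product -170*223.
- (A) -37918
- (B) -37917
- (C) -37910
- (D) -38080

-170 * 223 = -37910
C) -37910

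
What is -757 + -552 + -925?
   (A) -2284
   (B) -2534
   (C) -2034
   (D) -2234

First: -757 + -552 = -1309
Then: -1309 + -925 = -2234
D) -2234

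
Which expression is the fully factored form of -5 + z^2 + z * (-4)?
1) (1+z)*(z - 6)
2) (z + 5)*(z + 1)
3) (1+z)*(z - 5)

We need to factor -5 + z^2 + z * (-4).
The factored form is (1+z)*(z - 5).
3) (1+z)*(z - 5)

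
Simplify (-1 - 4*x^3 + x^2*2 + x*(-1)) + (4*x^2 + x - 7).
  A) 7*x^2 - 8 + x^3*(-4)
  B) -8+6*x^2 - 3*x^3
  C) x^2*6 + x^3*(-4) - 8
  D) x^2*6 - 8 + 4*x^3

Adding the polynomials and combining like terms:
(-1 - 4*x^3 + x^2*2 + x*(-1)) + (4*x^2 + x - 7)
= x^2*6 + x^3*(-4) - 8
C) x^2*6 + x^3*(-4) - 8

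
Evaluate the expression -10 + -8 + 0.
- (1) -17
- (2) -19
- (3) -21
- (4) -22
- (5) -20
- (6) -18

First: -10 + -8 = -18
Then: -18 + 0 = -18
6) -18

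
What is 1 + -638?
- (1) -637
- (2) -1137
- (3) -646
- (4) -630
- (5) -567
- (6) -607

1 + -638 = -637
1) -637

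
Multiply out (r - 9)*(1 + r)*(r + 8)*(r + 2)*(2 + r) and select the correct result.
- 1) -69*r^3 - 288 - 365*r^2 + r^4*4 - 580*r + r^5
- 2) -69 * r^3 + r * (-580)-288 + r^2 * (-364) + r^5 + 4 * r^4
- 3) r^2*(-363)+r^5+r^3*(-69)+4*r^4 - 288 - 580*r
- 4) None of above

Expanding (r - 9)*(1 + r)*(r + 8)*(r + 2)*(2 + r):
= -69 * r^3 + r * (-580)-288 + r^2 * (-364) + r^5 + 4 * r^4
2) -69 * r^3 + r * (-580)-288 + r^2 * (-364) + r^5 + 4 * r^4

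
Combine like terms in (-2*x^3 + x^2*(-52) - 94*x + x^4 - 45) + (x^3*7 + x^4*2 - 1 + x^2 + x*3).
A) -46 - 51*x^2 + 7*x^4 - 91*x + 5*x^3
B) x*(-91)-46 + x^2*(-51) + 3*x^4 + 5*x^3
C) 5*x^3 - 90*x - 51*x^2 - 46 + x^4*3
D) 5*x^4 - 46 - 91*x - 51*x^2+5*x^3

Adding the polynomials and combining like terms:
(-2*x^3 + x^2*(-52) - 94*x + x^4 - 45) + (x^3*7 + x^4*2 - 1 + x^2 + x*3)
= x*(-91)-46 + x^2*(-51) + 3*x^4 + 5*x^3
B) x*(-91)-46 + x^2*(-51) + 3*x^4 + 5*x^3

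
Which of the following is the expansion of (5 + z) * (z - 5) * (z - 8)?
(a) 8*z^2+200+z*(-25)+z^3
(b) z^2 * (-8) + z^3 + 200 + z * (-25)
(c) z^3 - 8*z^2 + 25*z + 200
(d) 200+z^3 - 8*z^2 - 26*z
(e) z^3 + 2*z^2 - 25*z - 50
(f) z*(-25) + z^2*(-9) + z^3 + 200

Expanding (5 + z) * (z - 5) * (z - 8):
= z^2 * (-8) + z^3 + 200 + z * (-25)
b) z^2 * (-8) + z^3 + 200 + z * (-25)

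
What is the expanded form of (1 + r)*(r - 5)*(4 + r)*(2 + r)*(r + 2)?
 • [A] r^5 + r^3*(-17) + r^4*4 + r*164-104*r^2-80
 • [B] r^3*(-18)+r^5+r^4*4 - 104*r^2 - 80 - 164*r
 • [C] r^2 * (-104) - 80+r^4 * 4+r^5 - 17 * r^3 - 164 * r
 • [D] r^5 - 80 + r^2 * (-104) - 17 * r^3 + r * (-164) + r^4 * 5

Expanding (1 + r)*(r - 5)*(4 + r)*(2 + r)*(r + 2):
= r^2 * (-104) - 80+r^4 * 4+r^5 - 17 * r^3 - 164 * r
C) r^2 * (-104) - 80+r^4 * 4+r^5 - 17 * r^3 - 164 * r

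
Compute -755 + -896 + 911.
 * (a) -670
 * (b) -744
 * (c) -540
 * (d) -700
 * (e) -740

First: -755 + -896 = -1651
Then: -1651 + 911 = -740
e) -740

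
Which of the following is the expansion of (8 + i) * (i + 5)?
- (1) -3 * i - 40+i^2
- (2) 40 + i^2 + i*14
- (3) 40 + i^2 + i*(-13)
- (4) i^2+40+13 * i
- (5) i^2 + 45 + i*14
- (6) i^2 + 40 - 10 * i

Expanding (8 + i) * (i + 5):
= i^2+40+13 * i
4) i^2+40+13 * i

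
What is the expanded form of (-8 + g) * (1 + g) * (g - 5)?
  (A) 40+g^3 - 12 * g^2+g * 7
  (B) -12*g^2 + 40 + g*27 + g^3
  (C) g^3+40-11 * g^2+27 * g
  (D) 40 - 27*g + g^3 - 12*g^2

Expanding (-8 + g) * (1 + g) * (g - 5):
= -12*g^2 + 40 + g*27 + g^3
B) -12*g^2 + 40 + g*27 + g^3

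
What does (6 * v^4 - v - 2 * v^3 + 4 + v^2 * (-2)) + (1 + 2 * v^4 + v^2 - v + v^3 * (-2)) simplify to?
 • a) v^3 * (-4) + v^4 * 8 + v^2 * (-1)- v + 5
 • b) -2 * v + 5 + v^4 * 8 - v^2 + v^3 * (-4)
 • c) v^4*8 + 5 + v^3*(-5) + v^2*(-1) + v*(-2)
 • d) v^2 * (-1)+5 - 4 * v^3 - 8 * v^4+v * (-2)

Adding the polynomials and combining like terms:
(6*v^4 - v - 2*v^3 + 4 + v^2*(-2)) + (1 + 2*v^4 + v^2 - v + v^3*(-2))
= -2 * v + 5 + v^4 * 8 - v^2 + v^3 * (-4)
b) -2 * v + 5 + v^4 * 8 - v^2 + v^3 * (-4)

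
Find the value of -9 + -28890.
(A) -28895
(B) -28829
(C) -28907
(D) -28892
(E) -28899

-9 + -28890 = -28899
E) -28899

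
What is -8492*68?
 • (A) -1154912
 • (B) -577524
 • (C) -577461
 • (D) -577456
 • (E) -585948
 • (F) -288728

-8492 * 68 = -577456
D) -577456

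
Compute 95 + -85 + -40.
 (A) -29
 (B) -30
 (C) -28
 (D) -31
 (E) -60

First: 95 + -85 = 10
Then: 10 + -40 = -30
B) -30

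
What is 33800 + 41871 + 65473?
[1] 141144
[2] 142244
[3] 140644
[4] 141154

First: 33800 + 41871 = 75671
Then: 75671 + 65473 = 141144
1) 141144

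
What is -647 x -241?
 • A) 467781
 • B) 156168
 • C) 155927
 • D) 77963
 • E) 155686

-647 * -241 = 155927
C) 155927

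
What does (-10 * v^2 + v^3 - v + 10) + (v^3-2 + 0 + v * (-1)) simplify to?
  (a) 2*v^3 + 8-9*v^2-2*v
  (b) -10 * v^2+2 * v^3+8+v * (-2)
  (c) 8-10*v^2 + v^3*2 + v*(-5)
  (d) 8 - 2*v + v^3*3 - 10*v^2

Adding the polynomials and combining like terms:
(-10*v^2 + v^3 - v + 10) + (v^3 - 2 + 0 + v*(-1))
= -10 * v^2+2 * v^3+8+v * (-2)
b) -10 * v^2+2 * v^3+8+v * (-2)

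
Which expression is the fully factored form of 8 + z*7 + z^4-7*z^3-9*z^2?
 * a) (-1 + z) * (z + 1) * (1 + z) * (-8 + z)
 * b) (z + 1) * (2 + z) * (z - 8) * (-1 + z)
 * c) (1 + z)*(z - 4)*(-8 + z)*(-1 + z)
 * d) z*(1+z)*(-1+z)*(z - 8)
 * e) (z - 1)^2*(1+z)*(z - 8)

We need to factor 8 + z*7 + z^4-7*z^3-9*z^2.
The factored form is (-1 + z) * (z + 1) * (1 + z) * (-8 + z).
a) (-1 + z) * (z + 1) * (1 + z) * (-8 + z)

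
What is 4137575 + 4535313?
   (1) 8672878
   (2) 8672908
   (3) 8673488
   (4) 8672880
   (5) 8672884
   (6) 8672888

4137575 + 4535313 = 8672888
6) 8672888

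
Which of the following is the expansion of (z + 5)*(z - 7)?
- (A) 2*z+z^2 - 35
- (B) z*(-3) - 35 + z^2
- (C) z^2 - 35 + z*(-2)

Expanding (z + 5)*(z - 7):
= z^2 - 35 + z*(-2)
C) z^2 - 35 + z*(-2)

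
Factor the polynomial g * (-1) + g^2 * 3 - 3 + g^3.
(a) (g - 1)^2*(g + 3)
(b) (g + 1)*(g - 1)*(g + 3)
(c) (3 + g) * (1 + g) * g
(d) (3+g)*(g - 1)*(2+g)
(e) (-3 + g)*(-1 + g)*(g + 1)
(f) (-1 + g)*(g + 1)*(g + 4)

We need to factor g * (-1) + g^2 * 3 - 3 + g^3.
The factored form is (g + 1)*(g - 1)*(g + 3).
b) (g + 1)*(g - 1)*(g + 3)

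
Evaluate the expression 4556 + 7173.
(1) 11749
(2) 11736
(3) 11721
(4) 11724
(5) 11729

4556 + 7173 = 11729
5) 11729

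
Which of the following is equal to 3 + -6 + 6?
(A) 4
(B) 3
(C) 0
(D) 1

First: 3 + -6 = -3
Then: -3 + 6 = 3
B) 3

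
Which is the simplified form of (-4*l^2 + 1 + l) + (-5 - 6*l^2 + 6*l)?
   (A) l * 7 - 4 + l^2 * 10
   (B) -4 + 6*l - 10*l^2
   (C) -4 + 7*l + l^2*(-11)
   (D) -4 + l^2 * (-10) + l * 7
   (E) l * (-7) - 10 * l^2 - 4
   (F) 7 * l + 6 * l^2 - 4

Adding the polynomials and combining like terms:
(-4*l^2 + 1 + l) + (-5 - 6*l^2 + 6*l)
= -4 + l^2 * (-10) + l * 7
D) -4 + l^2 * (-10) + l * 7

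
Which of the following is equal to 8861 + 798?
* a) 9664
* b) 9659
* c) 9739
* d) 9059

8861 + 798 = 9659
b) 9659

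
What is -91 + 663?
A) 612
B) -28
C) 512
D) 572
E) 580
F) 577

-91 + 663 = 572
D) 572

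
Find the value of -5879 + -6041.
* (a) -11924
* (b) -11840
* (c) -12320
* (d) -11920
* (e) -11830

-5879 + -6041 = -11920
d) -11920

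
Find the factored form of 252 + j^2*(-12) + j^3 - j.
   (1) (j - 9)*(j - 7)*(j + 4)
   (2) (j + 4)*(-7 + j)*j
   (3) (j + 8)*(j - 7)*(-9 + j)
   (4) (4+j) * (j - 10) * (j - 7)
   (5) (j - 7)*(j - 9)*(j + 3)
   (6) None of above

We need to factor 252 + j^2*(-12) + j^3 - j.
The factored form is (j - 9)*(j - 7)*(j + 4).
1) (j - 9)*(j - 7)*(j + 4)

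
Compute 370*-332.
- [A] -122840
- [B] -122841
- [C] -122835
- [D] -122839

370 * -332 = -122840
A) -122840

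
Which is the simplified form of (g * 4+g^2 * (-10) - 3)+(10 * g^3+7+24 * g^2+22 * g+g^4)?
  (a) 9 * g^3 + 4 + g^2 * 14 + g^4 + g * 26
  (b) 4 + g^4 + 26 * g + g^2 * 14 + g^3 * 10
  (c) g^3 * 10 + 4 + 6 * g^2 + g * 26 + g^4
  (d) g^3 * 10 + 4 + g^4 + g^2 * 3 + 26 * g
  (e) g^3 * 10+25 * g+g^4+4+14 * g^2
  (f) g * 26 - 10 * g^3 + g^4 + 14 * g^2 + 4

Adding the polynomials and combining like terms:
(g*4 + g^2*(-10) - 3) + (10*g^3 + 7 + 24*g^2 + 22*g + g^4)
= 4 + g^4 + 26 * g + g^2 * 14 + g^3 * 10
b) 4 + g^4 + 26 * g + g^2 * 14 + g^3 * 10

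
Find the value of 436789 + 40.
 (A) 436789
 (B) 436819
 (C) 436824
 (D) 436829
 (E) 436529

436789 + 40 = 436829
D) 436829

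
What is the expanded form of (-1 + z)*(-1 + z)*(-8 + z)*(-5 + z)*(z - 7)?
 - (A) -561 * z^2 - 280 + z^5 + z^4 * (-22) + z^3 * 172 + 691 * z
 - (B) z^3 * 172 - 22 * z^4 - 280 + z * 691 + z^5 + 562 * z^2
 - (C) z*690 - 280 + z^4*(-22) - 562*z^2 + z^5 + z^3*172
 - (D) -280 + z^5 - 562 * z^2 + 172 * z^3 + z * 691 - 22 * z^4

Expanding (-1 + z)*(-1 + z)*(-8 + z)*(-5 + z)*(z - 7):
= -280 + z^5 - 562 * z^2 + 172 * z^3 + z * 691 - 22 * z^4
D) -280 + z^5 - 562 * z^2 + 172 * z^3 + z * 691 - 22 * z^4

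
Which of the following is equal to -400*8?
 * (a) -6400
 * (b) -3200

-400 * 8 = -3200
b) -3200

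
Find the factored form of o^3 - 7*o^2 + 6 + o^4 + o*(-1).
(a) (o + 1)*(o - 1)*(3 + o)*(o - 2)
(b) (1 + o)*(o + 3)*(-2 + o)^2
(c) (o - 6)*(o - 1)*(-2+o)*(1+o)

We need to factor o^3 - 7*o^2 + 6 + o^4 + o*(-1).
The factored form is (o + 1)*(o - 1)*(3 + o)*(o - 2).
a) (o + 1)*(o - 1)*(3 + o)*(o - 2)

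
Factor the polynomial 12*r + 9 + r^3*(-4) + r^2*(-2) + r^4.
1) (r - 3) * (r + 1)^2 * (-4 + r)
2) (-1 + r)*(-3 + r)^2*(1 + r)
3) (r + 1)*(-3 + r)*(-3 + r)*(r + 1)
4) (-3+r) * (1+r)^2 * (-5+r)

We need to factor 12*r + 9 + r^3*(-4) + r^2*(-2) + r^4.
The factored form is (r + 1)*(-3 + r)*(-3 + r)*(r + 1).
3) (r + 1)*(-3 + r)*(-3 + r)*(r + 1)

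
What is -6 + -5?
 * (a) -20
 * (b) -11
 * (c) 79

-6 + -5 = -11
b) -11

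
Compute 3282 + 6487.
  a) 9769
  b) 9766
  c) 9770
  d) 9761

3282 + 6487 = 9769
a) 9769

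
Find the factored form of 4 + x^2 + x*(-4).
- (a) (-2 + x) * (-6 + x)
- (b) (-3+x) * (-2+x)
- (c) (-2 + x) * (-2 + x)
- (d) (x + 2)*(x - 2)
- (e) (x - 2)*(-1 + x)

We need to factor 4 + x^2 + x*(-4).
The factored form is (-2 + x) * (-2 + x).
c) (-2 + x) * (-2 + x)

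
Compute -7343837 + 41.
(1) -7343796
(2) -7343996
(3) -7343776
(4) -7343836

-7343837 + 41 = -7343796
1) -7343796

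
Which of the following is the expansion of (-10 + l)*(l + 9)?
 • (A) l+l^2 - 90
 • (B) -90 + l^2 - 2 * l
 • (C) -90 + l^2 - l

Expanding (-10 + l)*(l + 9):
= -90 + l^2 - l
C) -90 + l^2 - l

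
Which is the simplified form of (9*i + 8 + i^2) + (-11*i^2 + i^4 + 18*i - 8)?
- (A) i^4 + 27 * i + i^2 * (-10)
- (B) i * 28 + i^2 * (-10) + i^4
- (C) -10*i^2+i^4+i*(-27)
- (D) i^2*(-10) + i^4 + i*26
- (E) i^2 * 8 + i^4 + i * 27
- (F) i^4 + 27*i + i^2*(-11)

Adding the polynomials and combining like terms:
(9*i + 8 + i^2) + (-11*i^2 + i^4 + 18*i - 8)
= i^4 + 27 * i + i^2 * (-10)
A) i^4 + 27 * i + i^2 * (-10)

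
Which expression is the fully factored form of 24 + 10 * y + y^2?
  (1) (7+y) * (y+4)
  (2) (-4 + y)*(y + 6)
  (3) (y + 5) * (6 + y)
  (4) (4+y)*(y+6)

We need to factor 24 + 10 * y + y^2.
The factored form is (4+y)*(y+6).
4) (4+y)*(y+6)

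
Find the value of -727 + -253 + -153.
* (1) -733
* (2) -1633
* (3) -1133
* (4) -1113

First: -727 + -253 = -980
Then: -980 + -153 = -1133
3) -1133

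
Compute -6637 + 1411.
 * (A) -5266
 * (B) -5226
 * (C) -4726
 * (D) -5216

-6637 + 1411 = -5226
B) -5226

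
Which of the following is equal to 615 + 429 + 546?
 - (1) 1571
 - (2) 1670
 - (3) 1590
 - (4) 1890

First: 615 + 429 = 1044
Then: 1044 + 546 = 1590
3) 1590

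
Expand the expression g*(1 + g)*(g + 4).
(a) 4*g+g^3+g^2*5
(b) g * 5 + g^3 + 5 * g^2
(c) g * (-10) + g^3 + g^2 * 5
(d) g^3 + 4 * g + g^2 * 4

Expanding g*(1 + g)*(g + 4):
= 4*g+g^3+g^2*5
a) 4*g+g^3+g^2*5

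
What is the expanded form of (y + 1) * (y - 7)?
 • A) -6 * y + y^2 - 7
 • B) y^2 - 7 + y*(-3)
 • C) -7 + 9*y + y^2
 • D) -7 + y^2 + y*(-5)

Expanding (y + 1) * (y - 7):
= -6 * y + y^2 - 7
A) -6 * y + y^2 - 7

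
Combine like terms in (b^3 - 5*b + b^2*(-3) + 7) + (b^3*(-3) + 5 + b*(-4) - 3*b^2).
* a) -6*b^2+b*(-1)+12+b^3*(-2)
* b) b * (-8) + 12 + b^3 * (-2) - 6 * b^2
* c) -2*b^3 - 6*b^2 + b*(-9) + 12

Adding the polynomials and combining like terms:
(b^3 - 5*b + b^2*(-3) + 7) + (b^3*(-3) + 5 + b*(-4) - 3*b^2)
= -2*b^3 - 6*b^2 + b*(-9) + 12
c) -2*b^3 - 6*b^2 + b*(-9) + 12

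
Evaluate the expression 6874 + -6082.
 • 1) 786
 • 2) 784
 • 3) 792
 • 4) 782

6874 + -6082 = 792
3) 792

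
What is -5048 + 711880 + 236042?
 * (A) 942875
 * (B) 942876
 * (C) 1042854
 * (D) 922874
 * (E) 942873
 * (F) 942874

First: -5048 + 711880 = 706832
Then: 706832 + 236042 = 942874
F) 942874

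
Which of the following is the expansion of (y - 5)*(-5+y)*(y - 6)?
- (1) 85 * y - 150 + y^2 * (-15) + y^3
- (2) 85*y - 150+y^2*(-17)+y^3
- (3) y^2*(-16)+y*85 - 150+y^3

Expanding (y - 5)*(-5+y)*(y - 6):
= y^2*(-16)+y*85 - 150+y^3
3) y^2*(-16)+y*85 - 150+y^3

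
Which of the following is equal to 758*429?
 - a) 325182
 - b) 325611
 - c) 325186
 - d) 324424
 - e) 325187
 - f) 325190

758 * 429 = 325182
a) 325182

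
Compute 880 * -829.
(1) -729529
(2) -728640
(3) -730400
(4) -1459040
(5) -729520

880 * -829 = -729520
5) -729520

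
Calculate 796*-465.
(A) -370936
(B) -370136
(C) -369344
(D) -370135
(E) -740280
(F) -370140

796 * -465 = -370140
F) -370140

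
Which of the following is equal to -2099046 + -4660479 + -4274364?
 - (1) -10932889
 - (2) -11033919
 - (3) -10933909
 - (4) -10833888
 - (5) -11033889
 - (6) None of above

First: -2099046 + -4660479 = -6759525
Then: -6759525 + -4274364 = -11033889
5) -11033889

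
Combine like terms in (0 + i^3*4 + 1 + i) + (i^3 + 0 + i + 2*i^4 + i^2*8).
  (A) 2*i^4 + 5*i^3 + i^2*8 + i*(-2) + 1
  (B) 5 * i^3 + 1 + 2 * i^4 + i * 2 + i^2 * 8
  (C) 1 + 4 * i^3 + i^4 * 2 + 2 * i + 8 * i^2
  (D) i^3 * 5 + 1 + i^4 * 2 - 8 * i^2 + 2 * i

Adding the polynomials and combining like terms:
(0 + i^3*4 + 1 + i) + (i^3 + 0 + i + 2*i^4 + i^2*8)
= 5 * i^3 + 1 + 2 * i^4 + i * 2 + i^2 * 8
B) 5 * i^3 + 1 + 2 * i^4 + i * 2 + i^2 * 8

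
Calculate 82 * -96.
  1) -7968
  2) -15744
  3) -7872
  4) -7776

82 * -96 = -7872
3) -7872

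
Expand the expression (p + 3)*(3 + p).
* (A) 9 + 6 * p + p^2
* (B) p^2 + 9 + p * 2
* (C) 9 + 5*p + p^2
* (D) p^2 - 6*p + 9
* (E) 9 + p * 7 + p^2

Expanding (p + 3)*(3 + p):
= 9 + 6 * p + p^2
A) 9 + 6 * p + p^2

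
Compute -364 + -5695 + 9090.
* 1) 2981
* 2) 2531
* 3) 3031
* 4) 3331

First: -364 + -5695 = -6059
Then: -6059 + 9090 = 3031
3) 3031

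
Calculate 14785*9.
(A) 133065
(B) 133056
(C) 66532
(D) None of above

14785 * 9 = 133065
A) 133065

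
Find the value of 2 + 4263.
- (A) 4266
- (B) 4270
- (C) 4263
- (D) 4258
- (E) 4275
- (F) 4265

2 + 4263 = 4265
F) 4265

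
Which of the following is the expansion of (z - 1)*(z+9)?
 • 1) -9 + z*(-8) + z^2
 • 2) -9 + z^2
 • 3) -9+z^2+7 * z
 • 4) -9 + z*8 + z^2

Expanding (z - 1)*(z+9):
= -9 + z*8 + z^2
4) -9 + z*8 + z^2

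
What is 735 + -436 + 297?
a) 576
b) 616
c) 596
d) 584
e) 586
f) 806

First: 735 + -436 = 299
Then: 299 + 297 = 596
c) 596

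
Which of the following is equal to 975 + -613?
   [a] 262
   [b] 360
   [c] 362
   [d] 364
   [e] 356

975 + -613 = 362
c) 362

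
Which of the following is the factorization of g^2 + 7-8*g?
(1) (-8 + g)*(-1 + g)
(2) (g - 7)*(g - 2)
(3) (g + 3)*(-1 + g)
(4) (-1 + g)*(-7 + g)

We need to factor g^2 + 7-8*g.
The factored form is (-1 + g)*(-7 + g).
4) (-1 + g)*(-7 + g)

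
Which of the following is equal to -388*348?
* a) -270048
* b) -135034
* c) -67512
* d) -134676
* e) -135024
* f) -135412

-388 * 348 = -135024
e) -135024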